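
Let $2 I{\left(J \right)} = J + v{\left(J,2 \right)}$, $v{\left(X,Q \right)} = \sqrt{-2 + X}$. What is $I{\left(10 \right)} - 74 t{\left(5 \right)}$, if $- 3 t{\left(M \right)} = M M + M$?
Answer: $745 + \sqrt{2} \approx 746.41$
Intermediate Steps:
$t{\left(M \right)} = - \frac{M}{3} - \frac{M^{2}}{3}$ ($t{\left(M \right)} = - \frac{M M + M}{3} = - \frac{M^{2} + M}{3} = - \frac{M + M^{2}}{3} = - \frac{M}{3} - \frac{M^{2}}{3}$)
$I{\left(J \right)} = \frac{J}{2} + \frac{\sqrt{-2 + J}}{2}$ ($I{\left(J \right)} = \frac{J + \sqrt{-2 + J}}{2} = \frac{J}{2} + \frac{\sqrt{-2 + J}}{2}$)
$I{\left(10 \right)} - 74 t{\left(5 \right)} = \left(\frac{1}{2} \cdot 10 + \frac{\sqrt{-2 + 10}}{2}\right) - 74 \left(\left(- \frac{1}{3}\right) 5 \left(1 + 5\right)\right) = \left(5 + \frac{\sqrt{8}}{2}\right) - 74 \left(\left(- \frac{1}{3}\right) 5 \cdot 6\right) = \left(5 + \frac{2 \sqrt{2}}{2}\right) - -740 = \left(5 + \sqrt{2}\right) + 740 = 745 + \sqrt{2}$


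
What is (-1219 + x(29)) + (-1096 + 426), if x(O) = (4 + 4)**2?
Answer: -1825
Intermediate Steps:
x(O) = 64 (x(O) = 8**2 = 64)
(-1219 + x(29)) + (-1096 + 426) = (-1219 + 64) + (-1096 + 426) = -1155 - 670 = -1825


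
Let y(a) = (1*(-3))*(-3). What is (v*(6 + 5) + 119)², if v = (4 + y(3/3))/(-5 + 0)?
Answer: 204304/25 ≈ 8172.2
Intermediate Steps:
y(a) = 9 (y(a) = -3*(-3) = 9)
v = -13/5 (v = (4 + 9)/(-5 + 0) = 13/(-5) = 13*(-⅕) = -13/5 ≈ -2.6000)
(v*(6 + 5) + 119)² = (-13*(6 + 5)/5 + 119)² = (-13/5*11 + 119)² = (-143/5 + 119)² = (452/5)² = 204304/25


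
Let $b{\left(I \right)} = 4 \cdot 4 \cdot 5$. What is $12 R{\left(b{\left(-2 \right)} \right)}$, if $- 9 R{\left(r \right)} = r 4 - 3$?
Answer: $- \frac{1268}{3} \approx -422.67$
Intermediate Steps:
$b{\left(I \right)} = 80$ ($b{\left(I \right)} = 16 \cdot 5 = 80$)
$R{\left(r \right)} = \frac{1}{3} - \frac{4 r}{9}$ ($R{\left(r \right)} = - \frac{r 4 - 3}{9} = - \frac{4 r - 3}{9} = - \frac{-3 + 4 r}{9} = \frac{1}{3} - \frac{4 r}{9}$)
$12 R{\left(b{\left(-2 \right)} \right)} = 12 \left(\frac{1}{3} - \frac{320}{9}\right) = 12 \left(- \frac{317}{9}\right) = - \frac{1268}{3}$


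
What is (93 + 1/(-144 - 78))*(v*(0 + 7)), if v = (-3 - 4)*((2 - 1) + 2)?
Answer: -1011605/74 ≈ -13670.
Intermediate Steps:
v = -21 (v = -7*(1 + 2) = -7*3 = -21)
(93 + 1/(-144 - 78))*(v*(0 + 7)) = (93 + 1/(-144 - 78))*(-21*(0 + 7)) = (93 + 1/(-222))*(-21*7) = (93 - 1/222)*(-147) = (20645/222)*(-147) = -1011605/74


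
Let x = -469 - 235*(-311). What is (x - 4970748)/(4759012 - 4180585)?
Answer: -4898132/578427 ≈ -8.4680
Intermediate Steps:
x = 72616 (x = -469 + 73085 = 72616)
(x - 4970748)/(4759012 - 4180585) = (72616 - 4970748)/(4759012 - 4180585) = -4898132/578427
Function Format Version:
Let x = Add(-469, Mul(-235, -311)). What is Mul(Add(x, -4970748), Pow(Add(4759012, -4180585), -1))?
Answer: Rational(-4898132, 578427) ≈ -8.4680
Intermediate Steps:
x = 72616 (x = Add(-469, 73085) = 72616)
Mul(Add(x, -4970748), Pow(Add(4759012, -4180585), -1)) = Mul(Add(72616, -4970748), Pow(Add(4759012, -4180585), -1)) = Mul(-4898132, Pow(578427, -1)) = Mul(-4898132, Rational(1, 578427)) = Rational(-4898132, 578427)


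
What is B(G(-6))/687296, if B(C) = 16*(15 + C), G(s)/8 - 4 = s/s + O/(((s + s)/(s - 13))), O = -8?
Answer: -139/128868 ≈ -0.0010786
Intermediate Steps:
G(s) = 40 - 32*(-13 + s)/s (G(s) = 32 + 8*(s/s - 8*(s - 13)/(s + s)) = 32 + 8*(1 - 8*(-13 + s)/(2*s)) = 32 + 8*(1 - 4*(-13 + s)/s) = 32 + (8 - 32*(-13 + s)/s) = 40 - 32*(-13 + s)/s)
B(C) = 240 + 16*C
B(G(-6))/687296 = (240 + 16*(8 + 416/(-6)))/687296 = (240 + 16*(8 + 416*(-⅙)))*(1/687296) = (240 + 16*(8 - 208/3))*(1/687296) = (240 + 16*(-184/3))*(1/687296) = (240 - 2944/3)*(1/687296) = -2224/3*1/687296 = -139/128868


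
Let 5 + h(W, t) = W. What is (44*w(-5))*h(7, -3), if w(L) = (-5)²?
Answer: 2200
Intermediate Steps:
h(W, t) = -5 + W
w(L) = 25
(44*w(-5))*h(7, -3) = (44*25)*(-5 + 7) = 1100*2 = 2200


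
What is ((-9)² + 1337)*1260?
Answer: 1786680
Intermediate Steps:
((-9)² + 1337)*1260 = (81 + 1337)*1260 = 1418*1260 = 1786680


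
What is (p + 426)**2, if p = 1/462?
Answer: 38735356969/213444 ≈ 1.8148e+5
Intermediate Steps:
p = 1/462 ≈ 0.0021645
(p + 426)**2 = (1/462 + 426)**2 = (196813/462)**2 = 38735356969/213444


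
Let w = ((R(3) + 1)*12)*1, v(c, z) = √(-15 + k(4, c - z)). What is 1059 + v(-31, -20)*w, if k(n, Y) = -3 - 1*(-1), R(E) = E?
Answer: 1059 + 48*I*√17 ≈ 1059.0 + 197.91*I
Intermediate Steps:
k(n, Y) = -2 (k(n, Y) = -3 + 1 = -2)
v(c, z) = I*√17 (v(c, z) = √(-15 - 2) = √(-17) = I*√17)
w = 48 (w = ((3 + 1)*12)*1 = (4*12)*1 = 48*1 = 48)
1059 + v(-31, -20)*w = 1059 + (I*√17)*48 = 1059 + 48*I*√17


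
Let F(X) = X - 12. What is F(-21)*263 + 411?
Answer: -8268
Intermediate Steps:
F(X) = -12 + X
F(-21)*263 + 411 = (-12 - 21)*263 + 411 = -33*263 + 411 = -8679 + 411 = -8268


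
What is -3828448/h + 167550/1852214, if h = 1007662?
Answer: -1730567803943/466601415917 ≈ -3.7089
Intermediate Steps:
-3828448/h + 167550/1852214 = -3828448/1007662 + 167550/1852214 = -3828448*1/1007662 + 167550*(1/1852214) = -1914224/503831 + 83775/926107 = -1730567803943/466601415917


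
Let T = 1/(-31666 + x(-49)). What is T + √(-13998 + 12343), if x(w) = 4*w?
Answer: -1/31862 + I*√1655 ≈ -3.1385e-5 + 40.682*I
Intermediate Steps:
T = -1/31862 (T = 1/(-31666 + 4*(-49)) = 1/(-31666 - 196) = 1/(-31862) = -1/31862 ≈ -3.1385e-5)
T + √(-13998 + 12343) = -1/31862 + √(-13998 + 12343) = -1/31862 + √(-1655) = -1/31862 + I*√1655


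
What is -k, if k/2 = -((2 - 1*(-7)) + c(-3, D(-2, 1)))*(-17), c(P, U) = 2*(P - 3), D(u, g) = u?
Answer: 102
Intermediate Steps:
c(P, U) = -6 + 2*P (c(P, U) = 2*(-3 + P) = -6 + 2*P)
k = -102 (k = 2*(-((2 - 1*(-7)) + (-6 + 2*(-3)))*(-17)) = 2*(-((2 + 7) + (-6 - 6))*(-17)) = 2*(-(9 - 12)*(-17)) = 2*(-(-3)*(-17)) = 2*(-1*51) = 2*(-51) = -102)
-k = -1*(-102) = 102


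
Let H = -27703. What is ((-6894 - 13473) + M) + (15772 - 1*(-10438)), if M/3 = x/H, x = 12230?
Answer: 161831939/27703 ≈ 5841.7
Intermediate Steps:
M = -36690/27703 (M = 3*(12230/(-27703)) = 3*(12230*(-1/27703)) = 3*(-12230/27703) = -36690/27703 ≈ -1.3244)
((-6894 - 13473) + M) + (15772 - 1*(-10438)) = ((-6894 - 13473) - 36690/27703) + (15772 - 1*(-10438)) = (-20367 - 36690/27703) + (15772 + 10438) = -564263691/27703 + 26210 = 161831939/27703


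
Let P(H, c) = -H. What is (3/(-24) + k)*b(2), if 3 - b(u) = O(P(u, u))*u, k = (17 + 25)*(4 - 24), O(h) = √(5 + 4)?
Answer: 20163/8 ≈ 2520.4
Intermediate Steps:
O(h) = 3 (O(h) = √9 = 3)
k = -840 (k = 42*(-20) = -840)
b(u) = 3 - 3*u
(3/(-24) + k)*b(2) = (3/(-24) - 840)*(3 - 3*2) = (3*(-1/24) - 840)*(3 - 6) = (-⅛ - 840)*(-3) = -6721/8*(-3) = 20163/8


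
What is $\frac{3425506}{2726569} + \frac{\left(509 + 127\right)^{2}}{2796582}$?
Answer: $\frac{1780432445786}{1270845631193} \approx 1.401$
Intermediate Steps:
$\frac{3425506}{2726569} + \frac{\left(509 + 127\right)^{2}}{2796582} = 3425506 \cdot \frac{1}{2726569} + 636^{2} \cdot \frac{1}{2796582} = \frac{3425506}{2726569} + 404496 \cdot \frac{1}{2796582} = \frac{3425506}{2726569} + \frac{67416}{466097} = \frac{1780432445786}{1270845631193}$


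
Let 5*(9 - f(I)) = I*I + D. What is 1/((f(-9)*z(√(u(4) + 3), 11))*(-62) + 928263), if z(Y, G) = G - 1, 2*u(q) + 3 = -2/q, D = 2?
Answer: 1/932975 ≈ 1.0718e-6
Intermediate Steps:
u(q) = -3/2 - 1/q (u(q) = -3/2 + (-2/q)/2 = -3/2 - 1/q)
z(Y, G) = -1 + G
f(I) = 43/5 - I²/5 (f(I) = 9 - (I*I + 2)/5 = 9 - (I² + 2)/5 = 9 - (2 + I²)/5 = 9 + (-⅖ - I²/5) = 43/5 - I²/5)
1/((f(-9)*z(√(u(4) + 3), 11))*(-62) + 928263) = 1/(((43/5 - ⅕*(-9)²)*(-1 + 11))*(-62) + 928263) = 1/(((43/5 - ⅕*81)*10)*(-62) + 928263) = 1/(((43/5 - 81/5)*10)*(-62) + 928263) = 1/(-38/5*10*(-62) + 928263) = 1/(-76*(-62) + 928263) = 1/(4712 + 928263) = 1/932975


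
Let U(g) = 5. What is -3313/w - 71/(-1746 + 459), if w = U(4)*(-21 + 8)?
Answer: 328342/6435 ≈ 51.024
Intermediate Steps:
w = -65 (w = 5*(-21 + 8) = 5*(-13) = -65)
-3313/w - 71/(-1746 + 459) = -3313/(-65) - 71/(-1746 + 459) = -3313*(-1/65) - 71/(-1287) = 3313/65 - 71*(-1/1287) = 3313/65 + 71/1287 = 328342/6435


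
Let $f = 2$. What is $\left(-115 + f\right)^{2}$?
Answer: $12769$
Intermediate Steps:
$\left(-115 + f\right)^{2} = \left(-115 + 2\right)^{2} = \left(-113\right)^{2} = 12769$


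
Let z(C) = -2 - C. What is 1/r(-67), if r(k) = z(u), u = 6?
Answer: -1/8 ≈ -0.12500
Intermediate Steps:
r(k) = -8 (r(k) = -2 - 1*6 = -2 - 6 = -8)
1/r(-67) = 1/(-8) = -1/8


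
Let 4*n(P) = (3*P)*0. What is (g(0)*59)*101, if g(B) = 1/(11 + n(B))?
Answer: 5959/11 ≈ 541.73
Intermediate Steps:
n(P) = 0 (n(P) = ((3*P)*0)/4 = (1/4)*0 = 0)
g(B) = 1/11 (g(B) = 1/(11 + 0) = 1/11)
(g(0)*59)*101 = ((1/11)*59)*101 = (59/11)*101 = 5959/11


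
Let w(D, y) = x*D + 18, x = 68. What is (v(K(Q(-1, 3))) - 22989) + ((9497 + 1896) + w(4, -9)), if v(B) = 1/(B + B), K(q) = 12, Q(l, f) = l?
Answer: -271343/24 ≈ -11306.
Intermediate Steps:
v(B) = 1/(2*B)
w(D, y) = 18 + 68*D (w(D, y) = 68*D + 18 = 18 + 68*D)
(v(K(Q(-1, 3))) - 22989) + ((9497 + 1896) + w(4, -9)) = ((½)/12 - 22989) + ((9497 + 1896) + (18 + 68*4)) = ((½)*(1/12) - 22989) + (11393 + (18 + 272)) = (1/24 - 22989) + (11393 + 290) = -551735/24 + 11683 = -271343/24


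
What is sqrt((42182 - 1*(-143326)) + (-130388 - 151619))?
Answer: 13*I*sqrt(571) ≈ 310.64*I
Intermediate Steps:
sqrt((42182 - 1*(-143326)) + (-130388 - 151619)) = sqrt((42182 + 143326) - 282007) = sqrt(185508 - 282007) = sqrt(-96499) = 13*I*sqrt(571)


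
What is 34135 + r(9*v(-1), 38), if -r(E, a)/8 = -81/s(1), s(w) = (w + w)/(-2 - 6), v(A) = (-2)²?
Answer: 31543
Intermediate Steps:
v(A) = 4
s(w) = -w/4 (s(w) = (2*w)/(-8) = (2*w)*(-⅛) = -w/4)
r(E, a) = -2592 (r(E, a) = -(-648)/((-¼*1)) = -(-648)/(-¼) = -(-648)*(-4) = -8*324 = -2592)
34135 + r(9*v(-1), 38) = 34135 - 2592 = 31543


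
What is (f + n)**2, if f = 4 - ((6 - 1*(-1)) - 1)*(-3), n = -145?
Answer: 15129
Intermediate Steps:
f = 22 (f = 4 - ((6 + 1) - 1)*(-3) = 4 - (7 - 1)*(-3) = 4 - 1*6*(-3) = 4 - 6*(-3) = 4 + 18 = 22)
(f + n)**2 = (22 - 145)**2 = (-123)**2 = 15129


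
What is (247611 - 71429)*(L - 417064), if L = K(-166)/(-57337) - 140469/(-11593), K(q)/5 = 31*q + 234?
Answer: -48840711069590687762/664707841 ≈ -7.3477e+10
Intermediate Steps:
K(q) = 1170 + 155*q (K(q) = 5*(31*q + 234) = 5*(234 + 31*q) = 1170 + 155*q)
L = 8338795133/664707841 (L = (1170 + 155*(-166))/(-57337) - 140469/(-11593) = (1170 - 25730)*(-1/57337) - 140469*(-1/11593) = -24560*(-1/57337) + 140469/11593 = 24560/57337 + 140469/11593 = 8338795133/664707841 ≈ 12.545)
(247611 - 71429)*(L - 417064) = (247611 - 71429)*(8338795133/664707841 - 417064) = 176182*(-277217372203691/664707841) = -48840711069590687762/664707841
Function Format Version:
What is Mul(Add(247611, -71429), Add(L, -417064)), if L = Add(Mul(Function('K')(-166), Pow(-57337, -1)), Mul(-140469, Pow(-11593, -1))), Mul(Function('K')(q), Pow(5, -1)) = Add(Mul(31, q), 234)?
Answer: Rational(-48840711069590687762, 664707841) ≈ -7.3477e+10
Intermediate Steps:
Function('K')(q) = Add(1170, Mul(155, q)) (Function('K')(q) = Mul(5, Add(Mul(31, q), 234)) = Mul(5, Add(234, Mul(31, q))) = Add(1170, Mul(155, q)))
L = Rational(8338795133, 664707841) (L = Add(Mul(Add(1170, Mul(155, -166)), Pow(-57337, -1)), Mul(-140469, Pow(-11593, -1))) = Add(Mul(Add(1170, -25730), Rational(-1, 57337)), Mul(-140469, Rational(-1, 11593))) = Add(Mul(-24560, Rational(-1, 57337)), Rational(140469, 11593)) = Add(Rational(24560, 57337), Rational(140469, 11593)) = Rational(8338795133, 664707841) ≈ 12.545)
Mul(Add(247611, -71429), Add(L, -417064)) = Mul(Add(247611, -71429), Add(Rational(8338795133, 664707841), -417064)) = Mul(176182, Rational(-277217372203691, 664707841)) = Rational(-48840711069590687762, 664707841)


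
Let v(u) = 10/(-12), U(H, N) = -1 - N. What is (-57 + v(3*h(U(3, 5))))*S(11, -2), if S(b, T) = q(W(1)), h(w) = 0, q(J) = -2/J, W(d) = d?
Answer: 347/3 ≈ 115.67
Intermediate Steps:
S(b, T) = -2 (S(b, T) = -2/1 = -2*1 = -2)
v(u) = -⅚ (v(u) = 10*(-1/12) = -⅚)
(-57 + v(3*h(U(3, 5))))*S(11, -2) = (-57 - ⅚)*(-2) = -347/6*(-2) = 347/3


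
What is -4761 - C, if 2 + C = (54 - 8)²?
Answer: -6875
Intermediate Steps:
C = 2114 (C = -2 + (54 - 8)² = -2 + 46² = -2 + 2116 = 2114)
-4761 - C = -4761 - 1*2114 = -4761 - 2114 = -6875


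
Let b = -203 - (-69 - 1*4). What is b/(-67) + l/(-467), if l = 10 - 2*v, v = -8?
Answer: 58968/31289 ≈ 1.8846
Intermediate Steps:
b = -130 (b = -203 - (-69 - 4) = -203 - 1*(-73) = -203 + 73 = -130)
l = 26 (l = 10 - 2*(-8) = 10 + 16 = 26)
b/(-67) + l/(-467) = -130/(-67) + 26/(-467) = -130*(-1/67) + 26*(-1/467) = 130/67 - 26/467 = 58968/31289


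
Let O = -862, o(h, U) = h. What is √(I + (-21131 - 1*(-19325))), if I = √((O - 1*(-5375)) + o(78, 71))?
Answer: √(-1806 + √4591) ≈ 41.692*I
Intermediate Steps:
I = √4591 (I = √((-862 - 1*(-5375)) + 78) = √((-862 + 5375) + 78) = √(4513 + 78) = √4591 ≈ 67.757)
√(I + (-21131 - 1*(-19325))) = √(√4591 + (-21131 - 1*(-19325))) = √(√4591 + (-21131 + 19325)) = √(√4591 - 1806) = √(-1806 + √4591)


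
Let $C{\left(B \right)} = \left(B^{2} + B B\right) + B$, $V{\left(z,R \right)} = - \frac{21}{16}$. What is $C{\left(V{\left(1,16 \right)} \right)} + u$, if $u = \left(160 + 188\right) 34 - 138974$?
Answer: $- \frac{16273903}{128} \approx -1.2714 \cdot 10^{5}$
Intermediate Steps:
$V{\left(z,R \right)} = - \frac{21}{16}$ ($V{\left(z,R \right)} = \left(-21\right) \frac{1}{16} = - \frac{21}{16}$)
$C{\left(B \right)} = B + 2 B^{2}$ ($C{\left(B \right)} = \left(B^{2} + B^{2}\right) + B = 2 B^{2} + B = B + 2 B^{2}$)
$u = -127142$ ($u = 348 \cdot 34 - 138974 = 11832 - 138974 = -127142$)
$C{\left(V{\left(1,16 \right)} \right)} + u = - \frac{21 \left(1 + 2 \left(- \frac{21}{16}\right)\right)}{16} - 127142 = - \frac{21 \left(1 - \frac{21}{8}\right)}{16} - 127142 = \left(- \frac{21}{16}\right) \left(- \frac{13}{8}\right) - 127142 = \frac{273}{128} - 127142 = - \frac{16273903}{128}$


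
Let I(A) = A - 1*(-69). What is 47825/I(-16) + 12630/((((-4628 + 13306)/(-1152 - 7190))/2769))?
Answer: -7730911622935/229967 ≈ -3.3617e+7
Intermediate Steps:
I(A) = 69 + A (I(A) = A + 69 = 69 + A)
47825/I(-16) + 12630/((((-4628 + 13306)/(-1152 - 7190))/2769)) = 47825/(69 - 16) + 12630/((((-4628 + 13306)/(-1152 - 7190))/2769)) = 47825/53 + 12630/(((8678/(-8342))*(1/2769))) = 47825*(1/53) + 12630/(((8678*(-1/8342))*(1/2769))) = 47825/53 + 12630/((-4339/4171*1/2769)) = 47825/53 + 12630/(-4339/11549499) = 47825/53 + 12630*(-11549499/4339) = 47825/53 - 145870172370/4339 = -7730911622935/229967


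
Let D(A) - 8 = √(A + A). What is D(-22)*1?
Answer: 8 + 2*I*√11 ≈ 8.0 + 6.6332*I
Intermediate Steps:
D(A) = 8 + √2*√A (D(A) = 8 + √(A + A) = 8 + √(2*A) = 8 + √2*√A)
D(-22)*1 = (8 + √2*√(-22))*1 = (8 + √2*(I*√22))*1 = (8 + 2*I*√11)*1 = 8 + 2*I*√11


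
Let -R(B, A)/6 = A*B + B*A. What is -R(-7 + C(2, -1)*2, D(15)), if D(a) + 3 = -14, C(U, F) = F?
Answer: 1836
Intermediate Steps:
D(a) = -17 (D(a) = -3 - 14 = -17)
R(B, A) = -12*A*B (R(B, A) = -6*(A*B + B*A) = -6*(A*B + A*B) = -12*A*B)
-R(-7 + C(2, -1)*2, D(15)) = -(-12)*(-17)*(-7 - 1*2) = -(-12)*(-17)*(-7 - 2) = -(-12)*(-17)*(-9) = -1*(-1836) = 1836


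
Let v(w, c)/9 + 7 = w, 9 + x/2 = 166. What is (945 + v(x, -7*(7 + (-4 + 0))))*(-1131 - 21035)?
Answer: -82191528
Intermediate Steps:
x = 314 (x = -18 + 2*166 = -18 + 332 = 314)
v(w, c) = -63 + 9*w
(945 + v(x, -7*(7 + (-4 + 0))))*(-1131 - 21035) = (945 + (-63 + 9*314))*(-1131 - 21035) = (945 + (-63 + 2826))*(-22166) = (945 + 2763)*(-22166) = 3708*(-22166) = -82191528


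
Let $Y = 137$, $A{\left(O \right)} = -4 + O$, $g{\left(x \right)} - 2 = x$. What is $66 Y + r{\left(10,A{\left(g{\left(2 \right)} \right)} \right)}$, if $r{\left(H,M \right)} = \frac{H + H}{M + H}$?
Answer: $9044$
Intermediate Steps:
$g{\left(x \right)} = 2 + x$
$r{\left(H,M \right)} = \frac{2 H}{H + M}$
$66 Y + r{\left(10,A{\left(g{\left(2 \right)} \right)} \right)} = 66 \cdot 137 + 2 \cdot 10 \frac{1}{10 + \left(-4 + \left(2 + 2\right)\right)} = 9042 + 2 \cdot 10 \frac{1}{10 + \left(-4 + 4\right)} = 9042 + 2 \cdot 10 \frac{1}{10 + 0} = 9042 + 2 \cdot 10 \cdot \frac{1}{10} = 9042 + 2 = 9044$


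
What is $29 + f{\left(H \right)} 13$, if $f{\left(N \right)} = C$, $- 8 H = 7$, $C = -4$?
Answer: $-23$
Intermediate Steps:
$H = - \frac{7}{8}$ ($H = \left(- \frac{1}{8}\right) 7 = - \frac{7}{8} \approx -0.875$)
$f{\left(N \right)} = -4$
$29 + f{\left(H \right)} 13 = 29 - 52 = -23$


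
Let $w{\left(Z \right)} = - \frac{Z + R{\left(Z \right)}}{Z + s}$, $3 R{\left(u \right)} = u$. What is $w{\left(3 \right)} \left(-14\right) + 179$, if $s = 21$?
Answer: $\frac{544}{3} \approx 181.33$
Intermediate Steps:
$R{\left(u \right)} = \frac{u}{3}$
$w{\left(Z \right)} = - \frac{4 Z}{3 \left(21 + Z\right)}$ ($w{\left(Z \right)} = - \frac{Z + \frac{Z}{3}}{Z + 21} = - \frac{\frac{4}{3} Z}{21 + Z} = - \frac{4 Z}{3 \left(21 + Z\right)}$)
$w{\left(3 \right)} \left(-14\right) + 179 = \left(-4\right) 3 \frac{1}{63 + 3 \cdot 3} \left(-14\right) + 179 = \left(-4\right) 3 \frac{1}{63 + 9} \left(-14\right) + 179 = \left(-4\right) 3 \cdot \frac{1}{72} \left(-14\right) + 179 = \left(- \frac{1}{6}\right) \left(-14\right) + 179 = \frac{7}{3} + 179 = \frac{544}{3}$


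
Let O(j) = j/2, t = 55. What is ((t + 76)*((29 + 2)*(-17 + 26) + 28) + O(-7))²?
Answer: 6468502329/4 ≈ 1.6171e+9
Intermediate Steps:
O(j) = j/2 (O(j) = j*(½) = j/2)
((t + 76)*((29 + 2)*(-17 + 26) + 28) + O(-7))² = ((55 + 76)*((29 + 2)*(-17 + 26) + 28) + (½)*(-7))² = (131*(31*9 + 28) - 7/2)² = (131*(279 + 28) - 7/2)² = (131*307 - 7/2)² = (40217 - 7/2)² = (80427/2)² = 6468502329/4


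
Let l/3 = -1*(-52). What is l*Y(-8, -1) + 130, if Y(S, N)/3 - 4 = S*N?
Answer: 5746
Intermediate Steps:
l = 156 (l = 3*(-1*(-52)) = 3*52 = 156)
Y(S, N) = 12 + 3*N*S (Y(S, N) = 12 + 3*(S*N) = 12 + 3*(N*S) = 12 + 3*N*S)
l*Y(-8, -1) + 130 = 156*(12 + 3*(-1)*(-8)) + 130 = 156*(12 + 24) + 130 = 156*36 + 130 = 5616 + 130 = 5746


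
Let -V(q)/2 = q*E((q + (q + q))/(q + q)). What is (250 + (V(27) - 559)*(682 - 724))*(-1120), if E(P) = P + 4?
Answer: -40546240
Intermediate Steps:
E(P) = 4 + P
V(q) = -11*q (V(q) = -2*q*(4 + (q + (q + q))/(q + q)) = -2*q*(4 + (q + 2*q)/((2*q))) = -2*q*(4 + (3*q)*(1/(2*q))) = -2*q*(4 + 3/2) = -2*q*11/2 = -11*q)
(250 + (V(27) - 559)*(682 - 724))*(-1120) = (250 + (-11*27 - 559)*(682 - 724))*(-1120) = (250 + (-297 - 559)*(-42))*(-1120) = (250 - 856*(-42))*(-1120) = (250 + 35952)*(-1120) = 36202*(-1120) = -40546240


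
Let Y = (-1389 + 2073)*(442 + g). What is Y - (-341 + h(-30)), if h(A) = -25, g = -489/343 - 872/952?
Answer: 1755669378/5831 ≈ 3.0109e+5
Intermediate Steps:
g = -13654/5831 (g = -489*1/343 - 872*1/952 = -489/343 - 109/119 = -13654/5831 ≈ -2.3416)
Y = 1753535232/5831 (Y = (-1389 + 2073)*(442 - 13654/5831) = 684*(2563648/5831) = 1753535232/5831 ≈ 3.0073e+5)
Y - (-341 + h(-30)) = 1753535232/5831 - (-341 - 25) = 1753535232/5831 - 1*(-366) = 1753535232/5831 + 366 = 1755669378/5831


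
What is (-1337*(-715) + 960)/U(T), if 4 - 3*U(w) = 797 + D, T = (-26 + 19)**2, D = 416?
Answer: -956915/403 ≈ -2374.5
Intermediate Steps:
T = 49 (T = (-7)**2 = 49)
U(w) = -403 (U(w) = 4/3 - (797 + 416)/3 = 4/3 - 1/3*1213 = 4/3 - 1213/3 = -403)
(-1337*(-715) + 960)/U(T) = (-1337*(-715) + 960)/(-403) = (955955 + 960)*(-1/403) = 956915*(-1/403) = -956915/403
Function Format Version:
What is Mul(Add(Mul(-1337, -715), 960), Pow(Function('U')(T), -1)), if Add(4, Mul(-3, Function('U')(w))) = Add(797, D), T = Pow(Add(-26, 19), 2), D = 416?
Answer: Rational(-956915, 403) ≈ -2374.5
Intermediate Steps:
T = 49 (T = Pow(-7, 2) = 49)
Function('U')(w) = -403 (Function('U')(w) = Add(Rational(4, 3), Mul(Rational(-1, 3), Add(797, 416))) = Add(Rational(4, 3), Mul(Rational(-1, 3), 1213)) = Add(Rational(4, 3), Rational(-1213, 3)) = -403)
Mul(Add(Mul(-1337, -715), 960), Pow(Function('U')(T), -1)) = Mul(Add(Mul(-1337, -715), 960), Pow(-403, -1)) = Mul(Add(955955, 960), Rational(-1, 403)) = Mul(956915, Rational(-1, 403)) = Rational(-956915, 403)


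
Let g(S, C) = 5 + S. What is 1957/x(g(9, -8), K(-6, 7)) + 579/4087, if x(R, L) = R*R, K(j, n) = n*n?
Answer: 8111743/801052 ≈ 10.126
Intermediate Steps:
K(j, n) = n²
x(R, L) = R²
1957/x(g(9, -8), K(-6, 7)) + 579/4087 = 1957/((5 + 9)²) + 579/4087 = 1957/(14²) + 579*(1/4087) = 1957/196 + 579/4087 = 8111743/801052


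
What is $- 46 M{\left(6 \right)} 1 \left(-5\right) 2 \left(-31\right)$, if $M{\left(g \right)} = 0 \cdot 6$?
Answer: $0$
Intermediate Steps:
$M{\left(g \right)} = 0$
$- 46 M{\left(6 \right)} 1 \left(-5\right) 2 \left(-31\right) = - 46 \cdot 0 \cdot 1 \left(-5\right) 2 \left(-31\right) = - 46 \cdot 0 \left(\left(-5\right) 2\right) \left(-31\right) = - 46 \cdot 0 \left(-10\right) \left(-31\right) = \left(-46\right) 0 \left(-31\right) = 0 \left(-31\right) = 0$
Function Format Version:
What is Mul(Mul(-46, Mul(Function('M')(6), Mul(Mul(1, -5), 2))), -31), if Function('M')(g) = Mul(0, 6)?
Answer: 0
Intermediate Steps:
Function('M')(g) = 0
Mul(Mul(-46, Mul(Function('M')(6), Mul(Mul(1, -5), 2))), -31) = Mul(Mul(-46, Mul(0, Mul(Mul(1, -5), 2))), -31) = Mul(Mul(-46, Mul(0, Mul(-5, 2))), -31) = Mul(Mul(-46, Mul(0, -10)), -31) = Mul(Mul(-46, 0), -31) = Mul(0, -31) = 0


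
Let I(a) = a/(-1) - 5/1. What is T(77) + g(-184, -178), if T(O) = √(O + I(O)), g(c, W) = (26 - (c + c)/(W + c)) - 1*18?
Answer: 1264/181 + I*√5 ≈ 6.9834 + 2.2361*I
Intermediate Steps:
I(a) = -5 - a (I(a) = a*(-1) - 5*1 = -a - 5 = -5 - a)
g(c, W) = 8 - 2*c/(W + c) (g(c, W) = (26 - 2*c/(W + c)) - 18 = 8 - 2*c/(W + c))
T(O) = I*√5 (T(O) = √(O + (-5 - O)) = √(-5) = I*√5)
T(77) + g(-184, -178) = I*√5 + 2*(3*(-184) + 4*(-178))/(-178 - 184) = I*√5 + 2*(-552 - 712)/(-362) = I*√5 + 2*(-1/362)*(-1264) = I*√5 + 1264/181 = 1264/181 + I*√5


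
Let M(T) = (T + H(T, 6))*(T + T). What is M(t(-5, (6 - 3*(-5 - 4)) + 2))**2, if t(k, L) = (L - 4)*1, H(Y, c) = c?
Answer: 5262436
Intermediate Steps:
t(k, L) = -4 + L (t(k, L) = (-4 + L)*1 = -4 + L)
M(T) = 2*T*(6 + T) (M(T) = (T + 6)*(T + T) = (6 + T)*(2*T) = 2*T*(6 + T))
M(t(-5, (6 - 3*(-5 - 4)) + 2))**2 = (2*(-4 + ((6 - 3*(-5 - 4)) + 2))*(6 + (-4 + ((6 - 3*(-5 - 4)) + 2))))**2 = (2*(-4 + ((6 - 3*(-9)) + 2))*(6 + (-4 + ((6 - 3*(-9)) + 2))))**2 = (2*(-4 + ((6 + 27) + 2))*(6 + (-4 + ((6 + 27) + 2))))**2 = (2*(-4 + (33 + 2))*(6 + (-4 + (33 + 2))))**2 = (2*(-4 + 35)*(6 + (-4 + 35)))**2 = (2*31*(6 + 31))**2 = (2*31*37)**2 = 2294**2 = 5262436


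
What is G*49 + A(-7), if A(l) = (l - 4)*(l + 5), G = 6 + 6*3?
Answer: 1198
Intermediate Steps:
G = 24 (G = 6 + 18 = 24)
A(l) = (-4 + l)*(5 + l)
G*49 + A(-7) = 24*49 + (-20 - 7 + (-7)**2) = 1176 + (-20 - 7 + 49) = 1176 + 22 = 1198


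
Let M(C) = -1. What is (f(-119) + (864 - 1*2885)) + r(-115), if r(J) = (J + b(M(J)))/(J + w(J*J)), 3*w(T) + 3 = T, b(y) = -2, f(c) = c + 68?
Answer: -26681495/12877 ≈ -2072.0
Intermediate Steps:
f(c) = 68 + c
w(T) = -1 + T/3
r(J) = (-2 + J)/(-1 + J + J²/3) (r(J) = (J - 2)/(J + (-1 + (J*J)/3)) = (-2 + J)/(J + (-1 + J²/3)) = (-2 + J)/(-1 + J + J²/3))
(f(-119) + (864 - 1*2885)) + r(-115) = ((68 - 119) + (864 - 1*2885)) + 3*(-2 - 115)/(-3 + (-115)² + 3*(-115)) = (-51 + (864 - 2885)) + 3*(-117)/(-3 + 13225 - 345) = (-51 - 2021) + 3*(-117)/12877 = -2072 + 3*(1/12877)*(-117) = -2072 - 351/12877 = -26681495/12877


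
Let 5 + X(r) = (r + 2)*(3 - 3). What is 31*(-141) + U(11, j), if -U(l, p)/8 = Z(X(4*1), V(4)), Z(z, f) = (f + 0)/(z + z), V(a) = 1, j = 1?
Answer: -21851/5 ≈ -4370.2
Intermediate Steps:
X(r) = -5 (X(r) = -5 + (r + 2)*(3 - 3) = -5 + (2 + r)*0 = -5 + 0 = -5)
Z(z, f) = f/(2*z) (Z(z, f) = f/((2*z)) = f*(1/(2*z)) = f/(2*z))
U(l, p) = ⅘ (U(l, p) = -4/(-5) = -4*(-1)/5 = -8*(-⅒) = ⅘)
31*(-141) + U(11, j) = 31*(-141) + ⅘ = -4371 + ⅘ = -21851/5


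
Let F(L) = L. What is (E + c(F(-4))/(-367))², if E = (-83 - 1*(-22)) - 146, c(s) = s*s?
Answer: 5773720225/134689 ≈ 42867.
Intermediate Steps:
c(s) = s²
E = -207 (E = (-83 + 22) - 146 = -61 - 146 = -207)
(E + c(F(-4))/(-367))² = (-207 + (-4)²/(-367))² = (-207 + 16*(-1/367))² = (-207 - 16/367)² = (-75985/367)² = 5773720225/134689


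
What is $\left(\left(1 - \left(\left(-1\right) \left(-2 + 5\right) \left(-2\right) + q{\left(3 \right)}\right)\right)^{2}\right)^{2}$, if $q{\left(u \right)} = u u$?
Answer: $38416$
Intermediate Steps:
$q{\left(u \right)} = u^{2}$
$\left(\left(1 - \left(\left(-1\right) \left(-2 + 5\right) \left(-2\right) + q{\left(3 \right)}\right)\right)^{2}\right)^{2} = \left(\left(1 - \left(9 - \left(-2 + 5\right) \left(-2\right)\right)\right)^{2}\right)^{2} = \left(\left(1 + \left(3 \left(-2\right) - 9\right)\right)^{2}\right)^{2} = \left(\left(1 - 15\right)^{2}\right)^{2} = \left(\left(-14\right)^{2}\right)^{2} = 196^{2} = 38416$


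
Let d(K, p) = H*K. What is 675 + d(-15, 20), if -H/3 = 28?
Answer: 1935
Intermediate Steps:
H = -84 (H = -3*28 = -84)
d(K, p) = -84*K
675 + d(-15, 20) = 675 - 84*(-15) = 675 + 1260 = 1935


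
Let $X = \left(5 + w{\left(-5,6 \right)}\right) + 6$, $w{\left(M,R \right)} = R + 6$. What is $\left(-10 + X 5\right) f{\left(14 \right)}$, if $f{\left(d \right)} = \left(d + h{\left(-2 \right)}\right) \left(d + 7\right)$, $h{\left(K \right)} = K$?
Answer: $26460$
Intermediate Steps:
$w{\left(M,R \right)} = 6 + R$
$X = 23$ ($X = \left(5 + \left(6 + 6\right)\right) + 6 = \left(5 + 12\right) + 6 = 17 + 6 = 23$)
$f{\left(d \right)} = \left(-2 + d\right) \left(7 + d\right)$ ($f{\left(d \right)} = \left(d - 2\right) \left(d + 7\right) = \left(-2 + d\right) \left(7 + d\right)$)
$\left(-10 + X 5\right) f{\left(14 \right)} = \left(-10 + 23 \cdot 5\right) \left(-14 + 14^{2} + 5 \cdot 14\right) = \left(-10 + 115\right) \left(-14 + 196 + 70\right) = 105 \cdot 252 = 26460$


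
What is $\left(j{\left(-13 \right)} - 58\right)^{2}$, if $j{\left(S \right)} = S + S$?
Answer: $7056$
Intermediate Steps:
$j{\left(S \right)} = 2 S$
$\left(j{\left(-13 \right)} - 58\right)^{2} = \left(2 \left(-13\right) - 58\right)^{2} = \left(-26 - 58\right)^{2} = \left(-84\right)^{2} = 7056$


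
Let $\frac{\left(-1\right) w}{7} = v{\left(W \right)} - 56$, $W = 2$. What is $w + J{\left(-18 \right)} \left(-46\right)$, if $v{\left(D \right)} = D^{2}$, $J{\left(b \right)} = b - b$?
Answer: $364$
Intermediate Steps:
$J{\left(b \right)} = 0$
$w = 364$ ($w = - 7 \left(2^{2} - 56\right) = - 7 \left(4 - 56\right) = \left(-7\right) \left(-52\right) = 364$)
$w + J{\left(-18 \right)} \left(-46\right) = 364 + 0 \left(-46\right) = 364 + 0 = 364$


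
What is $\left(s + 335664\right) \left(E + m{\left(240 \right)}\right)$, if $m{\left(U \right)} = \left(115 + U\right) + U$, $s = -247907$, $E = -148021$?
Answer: $-12937663482$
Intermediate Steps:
$m{\left(U \right)} = 115 + 2 U$
$\left(s + 335664\right) \left(E + m{\left(240 \right)}\right) = \left(-247907 + 335664\right) \left(-148021 + \left(115 + 2 \cdot 240\right)\right) = 87757 \left(-148021 + \left(115 + 480\right)\right) = 87757 \left(-148021 + 595\right) = 87757 \left(-147426\right) = -12937663482$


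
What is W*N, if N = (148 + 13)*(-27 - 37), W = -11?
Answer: 113344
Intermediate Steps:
N = -10304 (N = 161*(-64) = -10304)
W*N = -11*(-10304) = 113344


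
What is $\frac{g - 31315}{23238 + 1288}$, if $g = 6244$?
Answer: $- \frac{25071}{24526} \approx -1.0222$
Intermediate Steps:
$\frac{g - 31315}{23238 + 1288} = \frac{6244 - 31315}{23238 + 1288} = - \frac{25071}{24526}$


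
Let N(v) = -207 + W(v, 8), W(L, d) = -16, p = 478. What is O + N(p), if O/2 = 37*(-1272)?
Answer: -94351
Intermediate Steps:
O = -94128 (O = 2*(37*(-1272)) = 2*(-47064) = -94128)
N(v) = -223 (N(v) = -207 - 16 = -223)
O + N(p) = -94128 - 223 = -94351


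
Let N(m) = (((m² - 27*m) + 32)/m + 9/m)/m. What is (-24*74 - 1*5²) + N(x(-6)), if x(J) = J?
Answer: -64597/36 ≈ -1794.4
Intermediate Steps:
N(m) = (9/m + (32 + m² - 27*m)/m)/m (N(m) = ((32 + m² - 27*m)/m + 9/m)/m = (9/m + (32 + m² - 27*m)/m)/m)
(-24*74 - 1*5²) + N(x(-6)) = (-24*74 - 1*5²) + (1 - 27/(-6) + 41/(-6)²) = (-1776 - 1*25) + (1 - 27*(-⅙) + 41*(1/36)) = (-1776 - 25) + (1 + 9/2 + 41/36) = -1801 + 239/36 = -64597/36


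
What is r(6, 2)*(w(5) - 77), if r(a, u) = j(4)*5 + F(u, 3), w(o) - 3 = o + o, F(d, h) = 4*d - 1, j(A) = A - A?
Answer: -448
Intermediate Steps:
j(A) = 0
F(d, h) = -1 + 4*d
w(o) = 3 + 2*o (w(o) = 3 + (o + o) = 3 + 2*o)
r(a, u) = -1 + 4*u (r(a, u) = 0*5 + (-1 + 4*u) = 0 + (-1 + 4*u) = -1 + 4*u)
r(6, 2)*(w(5) - 77) = (-1 + 4*2)*((3 + 2*5) - 77) = (-1 + 8)*((3 + 10) - 77) = 7*(13 - 77) = 7*(-64) = -448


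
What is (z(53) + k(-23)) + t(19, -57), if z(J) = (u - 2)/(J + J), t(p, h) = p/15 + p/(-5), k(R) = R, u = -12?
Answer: -20404/795 ≈ -25.665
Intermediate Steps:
t(p, h) = -2*p/15 (t(p, h) = p*(1/15) + p*(-⅕) = p/15 - p/5 = -2*p/15)
z(J) = -7/J (z(J) = (-12 - 2)/(J + J) = -14*1/(2*J) = -7/J)
(z(53) + k(-23)) + t(19, -57) = (-7/53 - 23) - 2/15*19 = (-7*1/53 - 23) - 38/15 = (-7/53 - 23) - 38/15 = -1226/53 - 38/15 = -20404/795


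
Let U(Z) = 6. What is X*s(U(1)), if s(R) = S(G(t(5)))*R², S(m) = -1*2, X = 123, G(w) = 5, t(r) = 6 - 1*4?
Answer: -8856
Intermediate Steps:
t(r) = 2 (t(r) = 6 - 4 = 2)
S(m) = -2
s(R) = -2*R²
X*s(U(1)) = 123*(-2*6²) = 123*(-2*36) = 123*(-72) = -8856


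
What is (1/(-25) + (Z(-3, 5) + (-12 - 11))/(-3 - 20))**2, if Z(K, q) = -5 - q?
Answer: 643204/330625 ≈ 1.9454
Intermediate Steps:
(1/(-25) + (Z(-3, 5) + (-12 - 11))/(-3 - 20))**2 = (1/(-25) + ((-5 - 1*5) + (-12 - 11))/(-3 - 20))**2 = (-1/25 + ((-5 - 5) - 23)/(-23))**2 = (-1/25 + (-10 - 23)*(-1/23))**2 = (-1/25 - 33*(-1/23))**2 = (-1/25 + 33/23)**2 = (802/575)**2 = 643204/330625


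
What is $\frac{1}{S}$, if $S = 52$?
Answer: $\frac{1}{52} \approx 0.019231$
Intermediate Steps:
$\frac{1}{S} = \frac{1}{52}$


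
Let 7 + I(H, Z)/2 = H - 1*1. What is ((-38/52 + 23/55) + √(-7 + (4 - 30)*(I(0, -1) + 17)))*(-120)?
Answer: 5364/143 - 120*I*√33 ≈ 37.51 - 689.35*I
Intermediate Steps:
I(H, Z) = -16 + 2*H (I(H, Z) = -14 + 2*(H - 1*1) = -14 + 2*(H - 1) = -14 + 2*(-1 + H) = -14 + (-2 + 2*H) = -16 + 2*H)
((-38/52 + 23/55) + √(-7 + (4 - 30)*(I(0, -1) + 17)))*(-120) = ((-38/52 + 23/55) + √(-7 + (4 - 30)*((-16 + 2*0) + 17)))*(-120) = ((-38*1/52 + 23*(1/55)) + √(-7 - 26*((-16 + 0) + 17)))*(-120) = ((-19/26 + 23/55) + √(-7 - 26*(-16 + 17)))*(-120) = (-447/1430 + √(-7 - 26*1))*(-120) = (-447/1430 + √(-7 - 26))*(-120) = (-447/1430 + √(-33))*(-120) = (-447/1430 + I*√33)*(-120) = 5364/143 - 120*I*√33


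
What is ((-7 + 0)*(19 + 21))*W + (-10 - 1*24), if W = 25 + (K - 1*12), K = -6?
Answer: -1994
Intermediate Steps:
W = 7 (W = 25 + (-6 - 1*12) = 25 + (-6 - 12) = 25 - 18 = 7)
((-7 + 0)*(19 + 21))*W + (-10 - 1*24) = ((-7 + 0)*(19 + 21))*7 + (-10 - 1*24) = -7*40*7 + (-10 - 24) = -280*7 - 34 = -1960 - 34 = -1994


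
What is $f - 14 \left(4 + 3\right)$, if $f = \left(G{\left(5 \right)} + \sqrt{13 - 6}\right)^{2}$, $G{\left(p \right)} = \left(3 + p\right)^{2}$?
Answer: $4005 + 128 \sqrt{7} \approx 4343.7$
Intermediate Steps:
$f = \left(64 + \sqrt{7}\right)^{2}$ ($f = \left(\left(3 + 5\right)^{2} + \sqrt{13 - 6}\right)^{2} = \left(8^{2} + \sqrt{7}\right)^{2} = \left(64 + \sqrt{7}\right)^{2} \approx 4441.7$)
$f - 14 \left(4 + 3\right) = \left(64 + \sqrt{7}\right)^{2} - 14 \left(4 + 3\right) = \left(64 + \sqrt{7}\right)^{2} - 14 \cdot 7 = \left(64 + \sqrt{7}\right)^{2} - 98 = -98 + \left(64 + \sqrt{7}\right)^{2}$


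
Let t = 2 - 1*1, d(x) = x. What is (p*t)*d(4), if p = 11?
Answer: 44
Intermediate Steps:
t = 1 (t = 2 - 1 = 1)
(p*t)*d(4) = (11*1)*4 = 11*4 = 44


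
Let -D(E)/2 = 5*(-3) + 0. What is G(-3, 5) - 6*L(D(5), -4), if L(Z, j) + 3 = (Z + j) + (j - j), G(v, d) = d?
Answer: -133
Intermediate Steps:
D(E) = 30 (D(E) = -2*(5*(-3) + 0) = -2*(-15 + 0) = -2*(-15) = 30)
L(Z, j) = -3 + Z + j (L(Z, j) = -3 + ((Z + j) + (j - j)) = -3 + ((Z + j) + 0) = -3 + (Z + j) = -3 + Z + j)
G(-3, 5) - 6*L(D(5), -4) = 5 - 6*(-3 + 30 - 4) = 5 - 6*23 = 5 - 138 = -133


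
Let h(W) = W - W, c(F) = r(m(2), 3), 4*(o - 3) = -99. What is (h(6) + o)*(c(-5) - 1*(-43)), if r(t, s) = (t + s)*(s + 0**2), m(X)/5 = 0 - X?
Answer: -957/2 ≈ -478.50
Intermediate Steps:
o = -87/4 (o = 3 + (1/4)*(-99) = 3 - 99/4 = -87/4 ≈ -21.750)
m(X) = -5*X (m(X) = 5*(0 - X) = 5*(-X) = -5*X)
r(t, s) = s*(s + t) (r(t, s) = (s + t)*(s + 0) = (s + t)*s = s*(s + t))
c(F) = -21 (c(F) = 3*(3 - 5*2) = 3*(3 - 10) = 3*(-7) = -21)
h(W) = 0
(h(6) + o)*(c(-5) - 1*(-43)) = (0 - 87/4)*(-21 - 1*(-43)) = -87*(-21 + 43)/4 = -87/4*22 = -957/2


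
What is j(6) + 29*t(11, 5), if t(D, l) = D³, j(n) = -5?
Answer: 38594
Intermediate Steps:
j(6) + 29*t(11, 5) = -5 + 29*11³ = -5 + 29*1331 = -5 + 38599 = 38594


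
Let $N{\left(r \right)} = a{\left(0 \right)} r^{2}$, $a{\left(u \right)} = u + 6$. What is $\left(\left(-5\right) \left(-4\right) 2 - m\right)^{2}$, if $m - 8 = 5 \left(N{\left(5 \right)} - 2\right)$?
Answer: $501264$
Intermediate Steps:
$a{\left(u \right)} = 6 + u$
$N{\left(r \right)} = 6 r^{2}$ ($N{\left(r \right)} = \left(6 + 0\right) r^{2} = 6 r^{2}$)
$m = 748$ ($m = 8 + 5 \left(6 \cdot 5^{2} - 2\right) = 8 + 5 \left(6 \cdot 25 - 2\right) = 8 + 5 \left(150 - 2\right) = 8 + 5 \cdot 148 = 8 + 740 = 748$)
$\left(\left(-5\right) \left(-4\right) 2 - m\right)^{2} = \left(\left(-5\right) \left(-4\right) 2 - 748\right)^{2} = \left(20 \cdot 2 - 748\right)^{2} = \left(40 - 748\right)^{2} = \left(-708\right)^{2} = 501264$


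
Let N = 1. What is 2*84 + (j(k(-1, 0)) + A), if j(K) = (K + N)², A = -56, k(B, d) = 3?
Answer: 128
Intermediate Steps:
j(K) = (1 + K)² (j(K) = (K + 1)² = (1 + K)²)
2*84 + (j(k(-1, 0)) + A) = 2*84 + ((1 + 3)² - 56) = 168 + (4² - 56) = 168 + (16 - 56) = 168 - 40 = 128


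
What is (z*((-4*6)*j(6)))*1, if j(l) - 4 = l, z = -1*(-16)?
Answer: -3840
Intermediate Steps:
z = 16
j(l) = 4 + l
(z*((-4*6)*j(6)))*1 = (16*((-4*6)*(4 + 6)))*1 = (16*(-24*10))*1 = (16*(-240))*1 = -3840*1 = -3840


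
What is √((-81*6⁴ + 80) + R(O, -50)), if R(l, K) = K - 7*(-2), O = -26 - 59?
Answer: 2*I*√26233 ≈ 323.93*I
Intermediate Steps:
O = -85
R(l, K) = 14 + K (R(l, K) = K + 14 = 14 + K)
√((-81*6⁴ + 80) + R(O, -50)) = √((-81*6⁴ + 80) + (14 - 50)) = √((-81*1296 + 80) - 36) = √((-104976 + 80) - 36) = √(-104896 - 36) = √(-104932) = 2*I*√26233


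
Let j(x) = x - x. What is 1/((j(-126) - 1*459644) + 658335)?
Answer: 1/198691 ≈ 5.0329e-6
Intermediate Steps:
j(x) = 0
1/((j(-126) - 1*459644) + 658335) = 1/((0 - 1*459644) + 658335) = 1/((0 - 459644) + 658335) = 1/(-459644 + 658335) = 1/198691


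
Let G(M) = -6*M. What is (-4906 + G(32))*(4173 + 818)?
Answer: -25444118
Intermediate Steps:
(-4906 + G(32))*(4173 + 818) = (-4906 - 6*32)*(4173 + 818) = (-4906 - 192)*4991 = -5098*4991 = -25444118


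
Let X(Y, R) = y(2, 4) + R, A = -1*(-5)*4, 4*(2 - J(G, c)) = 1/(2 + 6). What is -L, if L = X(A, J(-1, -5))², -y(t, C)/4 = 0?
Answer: -3969/1024 ≈ -3.8760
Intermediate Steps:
y(t, C) = 0 (y(t, C) = -4*0 = 0)
J(G, c) = 63/32 (J(G, c) = 2 - 1/(4*(2 + 6)) = 2 - ¼/8 = 2 - ¼*⅛ = 2 - 1/32 = 63/32)
A = 20 (A = 5*4 = 20)
X(Y, R) = R (X(Y, R) = 0 + R = R)
L = 3969/1024 (L = (63/32)² = 3969/1024 ≈ 3.8760)
-L = -1*3969/1024 = -3969/1024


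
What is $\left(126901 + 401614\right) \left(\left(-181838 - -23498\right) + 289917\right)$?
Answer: $69540418155$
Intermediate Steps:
$\left(126901 + 401614\right) \left(\left(-181838 - -23498\right) + 289917\right) = 528515 \left(\left(-181838 + 23498\right) + 289917\right) = 528515 \left(-158340 + 289917\right) = 528515 \cdot 131577 = 69540418155$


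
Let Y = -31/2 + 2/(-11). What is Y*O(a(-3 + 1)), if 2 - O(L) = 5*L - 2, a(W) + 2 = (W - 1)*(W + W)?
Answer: 7935/11 ≈ 721.36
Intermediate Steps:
a(W) = -2 + 2*W*(-1 + W) (a(W) = -2 + (W - 1)*(W + W) = -2 + (-1 + W)*(2*W) = -2 + 2*W*(-1 + W))
O(L) = 4 - 5*L (O(L) = 2 - (5*L - 2) = 2 - (-2 + 5*L) = 2 + (2 - 5*L) = 4 - 5*L)
Y = -345/22 (Y = -31*½ + 2*(-1/11) = -31/2 - 2/11 = -345/22 ≈ -15.682)
Y*O(a(-3 + 1)) = -345*(4 - 5*(-2 - 2*(-3 + 1) + 2*(-3 + 1)²))/22 = -345*(4 - 5*(-2 - 2*(-2) + 2*(-2)²))/22 = -345*(4 - 5*(-2 + 4 + 2*4))/22 = -345*(4 - 5*(-2 + 4 + 8))/22 = -345*(4 - 5*10)/22 = -345*(4 - 50)/22 = -345/22*(-46) = 7935/11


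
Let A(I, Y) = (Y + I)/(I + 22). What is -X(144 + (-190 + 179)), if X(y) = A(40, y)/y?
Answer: -173/8246 ≈ -0.020980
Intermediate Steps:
A(I, Y) = (I + Y)/(22 + I)
X(y) = (20/31 + y/62)/y (X(y) = ((40 + y)/(22 + 40))/y = ((40 + y)/62)/y = (20/31 + y/62)/y)
-X(144 + (-190 + 179)) = -(40 + (144 + (-190 + 179)))/(62*(144 + (-190 + 179))) = -(40 + (144 - 11))/(62*(144 - 11)) = -(40 + 133)/(62*133) = -173/(62*133) = -1*173/8246 = -173/8246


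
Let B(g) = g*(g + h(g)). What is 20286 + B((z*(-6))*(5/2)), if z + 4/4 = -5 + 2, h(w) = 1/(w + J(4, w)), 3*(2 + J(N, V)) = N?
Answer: 2125944/89 ≈ 23887.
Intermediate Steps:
J(N, V) = -2 + N/3
h(w) = 1/(-⅔ + w) (h(w) = 1/(w + (-2 + (⅓)*4)) = 1/(w + (-2 + 4/3)) = 1/(w - ⅔) = 1/(-⅔ + w))
z = -4 (z = -1 + (-5 + 2) = -1 - 3 = -4)
B(g) = g*(g + 3/(-2 + 3*g))
20286 + B((z*(-6))*(5/2)) = 20286 + ((-4*(-6))*(5/2))*(3 + ((-4*(-6))*(5/2))*(-2 + 3*((-4*(-6))*(5/2))))/(-2 + 3*((-4*(-6))*(5/2))) = 20286 + (24*(5*(½)))*(3 + (24*(5*(½)))*(-2 + 3*(24*(5*(½)))))/(-2 + 3*(24*(5*(½)))) = 20286 + (24*(5/2))*(3 + (24*(5/2))*(-2 + 3*(24*(5/2))))/(-2 + 3*(24*(5/2))) = 20286 + 60*(3 + 60*(-2 + 3*60))/(-2 + 3*60) = 20286 + 60*(3 + 60*(-2 + 180))/(-2 + 180) = 20286 + 60*(3 + 60*178)/178 = 20286 + 60*(1/178)*(3 + 10680) = 20286 + 60*(1/178)*10683 = 20286 + 320490/89 = 2125944/89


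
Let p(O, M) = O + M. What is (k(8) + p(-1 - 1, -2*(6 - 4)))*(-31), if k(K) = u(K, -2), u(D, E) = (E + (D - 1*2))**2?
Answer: -310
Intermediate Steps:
u(D, E) = (-2 + D + E)**2 (u(D, E) = (E + (D - 2))**2 = (E + (-2 + D))**2 = (-2 + D + E)**2)
p(O, M) = M + O
k(K) = (-4 + K)**2 (k(K) = (-2 + K - 2)**2 = (-4 + K)**2)
(k(8) + p(-1 - 1, -2*(6 - 4)))*(-31) = ((-4 + 8)**2 + (-2*(6 - 4) + (-1 - 1)))*(-31) = (4**2 + (-2*2 - 2))*(-31) = (16 + (-4 - 2))*(-31) = (16 - 6)*(-31) = 10*(-31) = -310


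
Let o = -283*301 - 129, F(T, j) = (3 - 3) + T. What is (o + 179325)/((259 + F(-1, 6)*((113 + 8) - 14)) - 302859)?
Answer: -94013/302707 ≈ -0.31057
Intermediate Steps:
F(T, j) = T (F(T, j) = 0 + T = T)
o = -85312 (o = -85183 - 129 = -85312)
(o + 179325)/((259 + F(-1, 6)*((113 + 8) - 14)) - 302859) = (-85312 + 179325)/((259 - ((113 + 8) - 14)) - 302859) = 94013/((259 - (121 - 14)) - 302859) = 94013/((259 - 1*107) - 302859) = 94013/((259 - 107) - 302859) = 94013/(152 - 302859) = 94013/(-302707) = 94013*(-1/302707) = -94013/302707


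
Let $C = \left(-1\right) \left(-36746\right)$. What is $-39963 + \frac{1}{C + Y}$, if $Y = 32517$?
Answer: $- \frac{2767957268}{69263} \approx -39963.0$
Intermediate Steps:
$C = 36746$
$-39963 + \frac{1}{C + Y} = -39963 + \frac{1}{36746 + 32517} = -39963 + \frac{1}{69263} = - \frac{2767957268}{69263}$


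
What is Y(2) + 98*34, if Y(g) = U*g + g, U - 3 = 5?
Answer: 3350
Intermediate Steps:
U = 8 (U = 3 + 5 = 8)
Y(g) = 9*g (Y(g) = 8*g + g = 9*g)
Y(2) + 98*34 = 9*2 + 98*34 = 18 + 3332 = 3350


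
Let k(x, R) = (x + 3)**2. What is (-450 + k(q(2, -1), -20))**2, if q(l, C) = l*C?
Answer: 201601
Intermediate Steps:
q(l, C) = C*l
k(x, R) = (3 + x)**2
(-450 + k(q(2, -1), -20))**2 = (-450 + (3 - 1*2)**2)**2 = (-450 + (3 - 2)**2)**2 = (-450 + 1**2)**2 = (-450 + 1)**2 = (-449)**2 = 201601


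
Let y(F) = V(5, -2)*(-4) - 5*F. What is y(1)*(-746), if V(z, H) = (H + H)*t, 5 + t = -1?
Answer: 75346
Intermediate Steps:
t = -6 (t = -5 - 1 = -6)
V(z, H) = -12*H (V(z, H) = (H + H)*(-6) = (2*H)*(-6) = -12*H)
y(F) = -96 - 5*F (y(F) = -12*(-2)*(-4) - 5*F = 24*(-4) - 5*F = -96 - 5*F)
y(1)*(-746) = (-96 - 5*1)*(-746) = (-96 - 5)*(-746) = -101*(-746) = 75346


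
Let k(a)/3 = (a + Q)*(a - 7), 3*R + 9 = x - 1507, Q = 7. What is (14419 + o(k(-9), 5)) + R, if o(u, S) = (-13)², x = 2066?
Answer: 44314/3 ≈ 14771.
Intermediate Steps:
R = 550/3 (R = -3 + (2066 - 1507)/3 = -3 + (⅓)*559 = -3 + 559/3 = 550/3 ≈ 183.33)
k(a) = 3*(-7 + a)*(7 + a) (k(a) = 3*((a + 7)*(a - 7)) = 3*((7 + a)*(-7 + a)) = 3*((-7 + a)*(7 + a)) = 3*(-7 + a)*(7 + a))
o(u, S) = 169
(14419 + o(k(-9), 5)) + R = (14419 + 169) + 550/3 = 14588 + 550/3 = 44314/3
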